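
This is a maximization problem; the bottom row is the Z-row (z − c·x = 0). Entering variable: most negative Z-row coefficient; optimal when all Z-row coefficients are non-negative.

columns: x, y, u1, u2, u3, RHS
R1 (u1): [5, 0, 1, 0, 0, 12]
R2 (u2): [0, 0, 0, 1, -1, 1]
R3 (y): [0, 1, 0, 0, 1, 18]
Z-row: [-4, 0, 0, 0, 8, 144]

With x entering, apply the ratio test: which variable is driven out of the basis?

u1

Column x entries and ratios — u1: 12/5 = 12/5; u2: 0 ≤ 0, skip; y: 0 ≤ 0, skip.
Smallest ratio is 12/5 in the row of u1, so u1 leaves.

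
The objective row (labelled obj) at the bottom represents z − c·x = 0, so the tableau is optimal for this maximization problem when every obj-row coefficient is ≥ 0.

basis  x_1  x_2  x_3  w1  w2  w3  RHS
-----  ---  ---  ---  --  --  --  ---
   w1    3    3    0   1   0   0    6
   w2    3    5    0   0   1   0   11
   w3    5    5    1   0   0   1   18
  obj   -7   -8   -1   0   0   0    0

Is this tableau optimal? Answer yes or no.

The obj-row has a negative entry -8 in column x_2, so it is not optimal.

no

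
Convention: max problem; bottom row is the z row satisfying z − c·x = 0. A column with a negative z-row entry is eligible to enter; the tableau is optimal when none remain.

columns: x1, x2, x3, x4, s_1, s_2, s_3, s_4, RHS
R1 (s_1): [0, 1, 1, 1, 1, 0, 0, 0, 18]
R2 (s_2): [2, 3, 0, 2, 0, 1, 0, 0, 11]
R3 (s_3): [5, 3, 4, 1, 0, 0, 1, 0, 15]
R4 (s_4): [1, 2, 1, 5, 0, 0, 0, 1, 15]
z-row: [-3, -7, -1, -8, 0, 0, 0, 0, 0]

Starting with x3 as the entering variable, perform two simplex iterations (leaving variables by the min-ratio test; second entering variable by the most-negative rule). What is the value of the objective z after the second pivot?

420/19

Ratio test on column x3 — row 1: 18/1 = 18; row 2: entry 0 ≤ 0; row 3: 15/4 = 15/4; row 4: 15/1 = 15. Minimum is 15/4 at row 3 (s_3 leaves); pivot element 4.
Pivot on row 3; the z-row RHS becomes 0 − (-1)·(15/4) = 15/4.
Next entering variable (most negative z-row entry -31/4): x4.
Ratio test on column x4 — row 1: (57/4)/(3/4) = 19; row 2: 11/2 = 11/2; row 3: (15/4)/(1/4) = 15; row 4: (45/4)/(19/4) = 45/19. Minimum is 45/19 at row 4 (s_4 leaves); pivot element 19/4.
After the second pivot the z-row RHS is 15/4 − (-31/4)·(45/19) = 420/19.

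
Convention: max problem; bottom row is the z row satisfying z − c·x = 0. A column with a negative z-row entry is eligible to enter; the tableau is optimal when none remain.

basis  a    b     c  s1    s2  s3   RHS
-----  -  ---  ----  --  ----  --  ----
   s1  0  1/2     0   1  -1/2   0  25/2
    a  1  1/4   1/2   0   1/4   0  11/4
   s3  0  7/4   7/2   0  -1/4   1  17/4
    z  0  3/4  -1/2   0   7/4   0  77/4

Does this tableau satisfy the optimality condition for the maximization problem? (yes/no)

The z-row has a negative entry -1/2 in column c, so it is not optimal.

no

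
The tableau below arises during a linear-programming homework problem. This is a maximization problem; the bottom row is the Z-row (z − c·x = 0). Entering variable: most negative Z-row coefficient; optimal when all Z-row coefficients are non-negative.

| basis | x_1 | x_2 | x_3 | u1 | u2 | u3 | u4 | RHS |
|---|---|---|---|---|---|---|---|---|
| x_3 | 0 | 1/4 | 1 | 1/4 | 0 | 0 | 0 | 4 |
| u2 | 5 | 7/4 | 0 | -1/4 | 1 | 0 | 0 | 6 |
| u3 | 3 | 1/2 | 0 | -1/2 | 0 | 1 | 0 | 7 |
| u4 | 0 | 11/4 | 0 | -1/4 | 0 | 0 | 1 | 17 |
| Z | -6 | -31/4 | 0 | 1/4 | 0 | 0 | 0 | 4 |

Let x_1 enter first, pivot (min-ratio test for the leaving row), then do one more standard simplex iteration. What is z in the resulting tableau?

214/7

Ratio test on column x_1 — row 1: entry 0 ≤ 0; row 2: 6/5 = 6/5; row 3: 7/3 = 7/3; row 4: entry 0 ≤ 0. Minimum is 6/5 at row 2 (u2 leaves); pivot element 5.
Pivot on row 2; the Z-row RHS becomes 4 − (-6)·(6/5) = 56/5.
Next entering variable (most negative Z-row entry -113/20): x_2.
Ratio test on column x_2 — row 1: 4/(1/4) = 16; row 2: (6/5)/(7/20) = 24/7; row 3: entry -11/20 ≤ 0; row 4: 17/(11/4) = 68/11. Minimum is 24/7 at row 2 (x_1 leaves); pivot element 7/20.
After the second pivot the Z-row RHS is 56/5 − (-113/20)·(24/7) = 214/7.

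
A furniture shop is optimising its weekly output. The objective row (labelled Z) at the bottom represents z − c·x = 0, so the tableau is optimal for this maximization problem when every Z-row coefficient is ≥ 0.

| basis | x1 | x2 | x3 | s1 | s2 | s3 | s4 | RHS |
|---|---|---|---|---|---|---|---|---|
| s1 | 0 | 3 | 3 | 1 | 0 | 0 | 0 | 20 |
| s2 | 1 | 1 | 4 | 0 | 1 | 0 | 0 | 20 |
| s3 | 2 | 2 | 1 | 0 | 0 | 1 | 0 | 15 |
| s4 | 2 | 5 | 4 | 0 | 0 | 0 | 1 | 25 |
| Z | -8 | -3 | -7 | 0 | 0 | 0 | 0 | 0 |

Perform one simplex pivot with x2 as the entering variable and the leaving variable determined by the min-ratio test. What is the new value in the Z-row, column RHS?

15

Ratio test on column x2 — row 1: 20/3 = 20/3; row 2: 20/1 = 20; row 3: 15/2 = 15/2; row 4: 25/5 = 5. Minimum is 5 at row 4 (s4 leaves); pivot element 5.
Divide row 4 by 5; eliminate column x2 from the other rows.
Z-row update in column RHS: 0 − (-3)·5 = 15.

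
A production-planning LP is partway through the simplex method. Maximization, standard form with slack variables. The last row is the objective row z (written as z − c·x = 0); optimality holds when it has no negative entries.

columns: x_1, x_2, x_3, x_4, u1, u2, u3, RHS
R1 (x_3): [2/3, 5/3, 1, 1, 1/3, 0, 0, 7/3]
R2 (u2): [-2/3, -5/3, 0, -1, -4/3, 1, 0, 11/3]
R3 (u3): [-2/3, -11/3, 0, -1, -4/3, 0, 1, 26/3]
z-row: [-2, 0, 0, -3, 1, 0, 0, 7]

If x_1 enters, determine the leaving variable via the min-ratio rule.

x_3

Column x_1 entries and ratios — x_3: (7/3)/(2/3) = 7/2; u2: -2/3 ≤ 0, skip; u3: -2/3 ≤ 0, skip.
Smallest ratio is 7/2 in the row of x_3, so x_3 leaves.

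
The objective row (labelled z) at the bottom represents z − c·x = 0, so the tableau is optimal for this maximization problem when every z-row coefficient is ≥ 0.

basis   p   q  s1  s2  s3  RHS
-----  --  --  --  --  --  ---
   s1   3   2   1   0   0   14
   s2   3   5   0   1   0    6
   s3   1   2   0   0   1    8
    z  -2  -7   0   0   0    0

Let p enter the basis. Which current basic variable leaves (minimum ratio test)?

s2

Column p entries and ratios — s1: 14/3 = 14/3; s2: 6/3 = 2; s3: 8/1 = 8.
Smallest ratio is 2 in the row of s2, so s2 leaves.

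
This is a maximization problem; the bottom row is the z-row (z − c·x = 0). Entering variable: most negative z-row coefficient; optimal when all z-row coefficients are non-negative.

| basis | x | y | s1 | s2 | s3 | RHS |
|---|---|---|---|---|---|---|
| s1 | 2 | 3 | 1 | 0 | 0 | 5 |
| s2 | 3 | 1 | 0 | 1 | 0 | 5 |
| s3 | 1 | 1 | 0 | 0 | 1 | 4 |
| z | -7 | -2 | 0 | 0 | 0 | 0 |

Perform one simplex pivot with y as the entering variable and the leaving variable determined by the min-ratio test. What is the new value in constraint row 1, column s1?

1/3

Ratio test on column y — row 1: 5/3 = 5/3; row 2: 5/1 = 5; row 3: 4/1 = 4. Minimum is 5/3 at row 1 (s1 leaves); pivot element 3.
Divide row 1 by 3; eliminate column y from the other rows.
In the new row 1, the s1 entry is the old entry divided by the pivot: 1/3 = 1/3.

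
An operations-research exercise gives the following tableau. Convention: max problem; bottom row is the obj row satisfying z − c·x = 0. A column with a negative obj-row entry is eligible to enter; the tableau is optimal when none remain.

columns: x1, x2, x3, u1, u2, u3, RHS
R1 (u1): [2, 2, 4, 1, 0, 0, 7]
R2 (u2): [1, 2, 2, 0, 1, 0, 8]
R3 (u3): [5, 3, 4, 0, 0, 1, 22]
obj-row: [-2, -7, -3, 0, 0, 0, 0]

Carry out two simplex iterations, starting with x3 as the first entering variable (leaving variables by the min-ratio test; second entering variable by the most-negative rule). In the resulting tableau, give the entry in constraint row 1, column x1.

1

Ratio test on column x3 — row 1: 7/4 = 7/4; row 2: 8/2 = 4; row 3: 22/4 = 11/2. Minimum is 7/4 at row 1 (u1 leaves); pivot element 4.
Divide row 1 by 4; eliminate column x3 from the other rows.
Second iteration: most negative obj-row entry is -11/2 in column x2, so x2 enters.
Ratio test on column x2 — row 1: (7/4)/(1/2) = 7/2; row 2: (9/2)/1 = 9/2; row 3: 15/1 = 15. Minimum is 7/2 at row 1 (x3 leaves); pivot element 1/2.
Divide row 1 by 1/2; eliminate column x2 from the other rows.
After both pivots, the entry at constraint row 1, column x1 is 1.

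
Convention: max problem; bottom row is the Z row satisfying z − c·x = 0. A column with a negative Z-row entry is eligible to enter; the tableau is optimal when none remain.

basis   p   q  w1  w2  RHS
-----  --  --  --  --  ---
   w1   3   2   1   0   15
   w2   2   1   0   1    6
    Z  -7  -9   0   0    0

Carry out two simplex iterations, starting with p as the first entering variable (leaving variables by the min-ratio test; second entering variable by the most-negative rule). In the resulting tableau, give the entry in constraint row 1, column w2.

Ratio test on column p — row 1: 15/3 = 5; row 2: 6/2 = 3. Minimum is 3 at row 2 (w2 leaves); pivot element 2.
Divide row 2 by 2; eliminate column p from the other rows.
Second iteration: most negative Z-row entry is -11/2 in column q, so q enters.
Ratio test on column q — row 1: 6/(1/2) = 12; row 2: 3/(1/2) = 6. Minimum is 6 at row 2 (p leaves); pivot element 1/2.
Divide row 2 by 1/2; eliminate column q from the other rows.
After both pivots, the entry at constraint row 1, column w2 is -2.

-2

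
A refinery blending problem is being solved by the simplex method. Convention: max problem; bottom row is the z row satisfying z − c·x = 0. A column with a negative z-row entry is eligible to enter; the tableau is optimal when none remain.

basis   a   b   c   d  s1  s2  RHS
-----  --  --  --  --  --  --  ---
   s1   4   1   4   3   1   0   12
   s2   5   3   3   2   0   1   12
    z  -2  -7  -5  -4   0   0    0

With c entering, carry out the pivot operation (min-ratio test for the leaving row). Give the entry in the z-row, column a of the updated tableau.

Ratio test on column c — row 1: 12/4 = 3; row 2: 12/3 = 4. Minimum is 3 at row 1 (s1 leaves); pivot element 4.
Divide row 1 by 4; eliminate column c from the other rows.
z-row update in column a: -2 − (-5)·1 = 3.

3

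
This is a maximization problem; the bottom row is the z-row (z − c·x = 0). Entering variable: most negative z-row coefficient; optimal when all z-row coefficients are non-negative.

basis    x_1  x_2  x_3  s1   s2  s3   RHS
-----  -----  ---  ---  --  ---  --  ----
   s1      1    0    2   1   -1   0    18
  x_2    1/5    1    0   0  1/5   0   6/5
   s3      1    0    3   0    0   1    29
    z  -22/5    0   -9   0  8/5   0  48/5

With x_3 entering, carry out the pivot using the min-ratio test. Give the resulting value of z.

Ratio test on column x_3 — row 1: 18/2 = 9; row 2: entry 0 ≤ 0; row 3: 29/3 = 29/3. Minimum is 9 at row 1 (s1 leaves); pivot element 2.
Pivot on row 1; the z-row RHS becomes 48/5 − (-9)·9 = 453/5.

453/5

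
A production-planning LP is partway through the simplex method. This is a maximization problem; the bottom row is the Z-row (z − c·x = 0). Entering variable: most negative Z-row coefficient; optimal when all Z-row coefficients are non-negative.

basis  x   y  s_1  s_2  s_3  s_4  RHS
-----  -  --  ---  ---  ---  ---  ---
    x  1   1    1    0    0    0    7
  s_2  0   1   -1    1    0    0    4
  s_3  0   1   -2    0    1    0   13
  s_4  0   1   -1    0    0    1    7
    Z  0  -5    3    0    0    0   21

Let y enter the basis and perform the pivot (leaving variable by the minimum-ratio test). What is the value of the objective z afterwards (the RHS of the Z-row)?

41

Ratio test on column y — row 1: 7/1 = 7; row 2: 4/1 = 4; row 3: 13/1 = 13; row 4: 7/1 = 7. Minimum is 4 at row 2 (s_2 leaves); pivot element 1.
Pivot on row 2; the Z-row RHS becomes 21 − (-5)·4 = 41.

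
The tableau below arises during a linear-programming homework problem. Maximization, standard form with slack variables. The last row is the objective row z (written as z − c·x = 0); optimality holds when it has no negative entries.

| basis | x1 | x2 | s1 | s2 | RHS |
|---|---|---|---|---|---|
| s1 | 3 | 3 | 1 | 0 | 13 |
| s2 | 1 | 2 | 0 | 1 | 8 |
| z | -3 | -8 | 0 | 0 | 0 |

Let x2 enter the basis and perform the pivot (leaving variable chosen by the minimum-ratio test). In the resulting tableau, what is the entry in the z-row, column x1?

Ratio test on column x2 — row 1: 13/3 = 13/3; row 2: 8/2 = 4. Minimum is 4 at row 2 (s2 leaves); pivot element 2.
Divide row 2 by 2; eliminate column x2 from the other rows.
z-row update in column x1: -3 − (-8)·(1/2) = 1.

1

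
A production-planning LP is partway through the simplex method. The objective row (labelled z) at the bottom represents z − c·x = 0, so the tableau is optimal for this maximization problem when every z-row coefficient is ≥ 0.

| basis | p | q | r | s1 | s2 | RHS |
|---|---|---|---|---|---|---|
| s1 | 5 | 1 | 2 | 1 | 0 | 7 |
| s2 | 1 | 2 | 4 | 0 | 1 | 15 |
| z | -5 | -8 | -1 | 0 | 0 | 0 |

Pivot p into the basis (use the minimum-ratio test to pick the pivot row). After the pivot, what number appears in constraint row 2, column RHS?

68/5

Ratio test on column p — row 1: 7/5 = 7/5; row 2: 15/1 = 15. Minimum is 7/5 at row 1 (s1 leaves); pivot element 5.
Divide row 1 by 5; eliminate column p from the other rows.
Row 2 update in column RHS: 15 − 1·(7/5) = 68/5.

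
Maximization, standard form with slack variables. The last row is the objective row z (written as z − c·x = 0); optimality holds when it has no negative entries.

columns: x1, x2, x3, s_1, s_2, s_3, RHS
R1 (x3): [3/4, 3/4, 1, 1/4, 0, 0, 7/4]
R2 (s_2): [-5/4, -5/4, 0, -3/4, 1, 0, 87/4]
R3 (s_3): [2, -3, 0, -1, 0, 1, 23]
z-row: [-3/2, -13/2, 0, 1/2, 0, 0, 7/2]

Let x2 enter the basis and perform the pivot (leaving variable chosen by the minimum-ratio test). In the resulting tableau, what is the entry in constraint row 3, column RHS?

30

Ratio test on column x2 — row 1: (7/4)/(3/4) = 7/3; row 2: entry -5/4 ≤ 0; row 3: entry -3 ≤ 0. Minimum is 7/3 at row 1 (x3 leaves); pivot element 3/4.
Divide row 1 by 3/4; eliminate column x2 from the other rows.
Row 3 update in column RHS: 23 − (-3)·(7/3) = 30.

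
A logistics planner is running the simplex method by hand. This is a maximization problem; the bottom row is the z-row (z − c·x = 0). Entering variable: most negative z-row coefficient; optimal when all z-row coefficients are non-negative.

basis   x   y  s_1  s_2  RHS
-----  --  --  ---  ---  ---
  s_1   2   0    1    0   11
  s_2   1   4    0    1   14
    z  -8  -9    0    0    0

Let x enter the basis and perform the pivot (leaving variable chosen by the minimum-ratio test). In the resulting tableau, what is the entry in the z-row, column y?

-9

Ratio test on column x — row 1: 11/2 = 11/2; row 2: 14/1 = 14. Minimum is 11/2 at row 1 (s_1 leaves); pivot element 2.
Divide row 1 by 2; eliminate column x from the other rows.
z-row update in column y: -9 − (-8)·0 = -9.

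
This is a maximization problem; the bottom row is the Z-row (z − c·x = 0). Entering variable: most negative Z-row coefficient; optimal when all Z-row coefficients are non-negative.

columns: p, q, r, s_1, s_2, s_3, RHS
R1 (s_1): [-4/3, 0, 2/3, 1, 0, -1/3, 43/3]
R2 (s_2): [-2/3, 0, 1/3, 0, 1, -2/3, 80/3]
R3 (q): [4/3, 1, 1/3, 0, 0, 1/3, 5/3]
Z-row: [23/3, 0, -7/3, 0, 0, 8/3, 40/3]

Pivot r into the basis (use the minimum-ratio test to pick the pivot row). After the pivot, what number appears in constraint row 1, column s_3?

Ratio test on column r — row 1: (43/3)/(2/3) = 43/2; row 2: (80/3)/(1/3) = 80; row 3: (5/3)/(1/3) = 5. Minimum is 5 at row 3 (q leaves); pivot element 1/3.
Divide row 3 by 1/3; eliminate column r from the other rows.
Row 1 update in column s_3: -1/3 − (2/3)·1 = -1.

-1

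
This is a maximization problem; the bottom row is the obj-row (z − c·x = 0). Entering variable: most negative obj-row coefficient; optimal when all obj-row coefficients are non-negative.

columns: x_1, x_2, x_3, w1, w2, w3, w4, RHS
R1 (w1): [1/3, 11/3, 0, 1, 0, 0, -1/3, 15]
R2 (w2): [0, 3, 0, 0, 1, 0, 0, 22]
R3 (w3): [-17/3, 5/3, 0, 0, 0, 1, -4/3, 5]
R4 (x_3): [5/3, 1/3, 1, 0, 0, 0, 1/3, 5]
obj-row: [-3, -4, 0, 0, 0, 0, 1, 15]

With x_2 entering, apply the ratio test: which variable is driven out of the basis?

Column x_2 entries and ratios — w1: 15/(11/3) = 45/11; w2: 22/3 = 22/3; w3: 5/(5/3) = 3; x_3: 5/(1/3) = 15.
Smallest ratio is 3 in the row of w3, so w3 leaves.

w3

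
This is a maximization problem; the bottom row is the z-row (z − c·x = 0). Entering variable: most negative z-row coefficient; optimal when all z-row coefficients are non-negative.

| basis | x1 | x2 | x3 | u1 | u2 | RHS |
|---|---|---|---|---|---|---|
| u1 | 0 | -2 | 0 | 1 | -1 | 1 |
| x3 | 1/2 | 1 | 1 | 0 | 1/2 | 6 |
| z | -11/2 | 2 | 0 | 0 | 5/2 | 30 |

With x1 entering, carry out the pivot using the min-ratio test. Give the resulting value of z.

96

Ratio test on column x1 — row 1: entry 0 ≤ 0; row 2: 6/(1/2) = 12. Minimum is 12 at row 2 (x3 leaves); pivot element 1/2.
Pivot on row 2; the z-row RHS becomes 30 − (-11/2)·12 = 96.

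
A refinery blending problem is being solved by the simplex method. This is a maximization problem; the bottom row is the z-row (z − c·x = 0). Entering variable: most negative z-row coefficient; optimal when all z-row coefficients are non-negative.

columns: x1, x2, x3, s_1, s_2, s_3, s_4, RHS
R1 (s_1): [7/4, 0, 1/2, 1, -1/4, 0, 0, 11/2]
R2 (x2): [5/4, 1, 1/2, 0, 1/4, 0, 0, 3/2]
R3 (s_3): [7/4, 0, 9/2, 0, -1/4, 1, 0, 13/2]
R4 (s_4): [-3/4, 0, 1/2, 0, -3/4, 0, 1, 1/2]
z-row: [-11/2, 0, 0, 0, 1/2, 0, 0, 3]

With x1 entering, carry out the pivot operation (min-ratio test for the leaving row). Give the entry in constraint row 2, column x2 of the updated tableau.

4/5

Ratio test on column x1 — row 1: (11/2)/(7/4) = 22/7; row 2: (3/2)/(5/4) = 6/5; row 3: (13/2)/(7/4) = 26/7; row 4: entry -3/4 ≤ 0. Minimum is 6/5 at row 2 (x2 leaves); pivot element 5/4.
Divide row 2 by 5/4; eliminate column x1 from the other rows.
In the new row 2, the x2 entry is the old entry divided by the pivot: 1/(5/4) = 4/5.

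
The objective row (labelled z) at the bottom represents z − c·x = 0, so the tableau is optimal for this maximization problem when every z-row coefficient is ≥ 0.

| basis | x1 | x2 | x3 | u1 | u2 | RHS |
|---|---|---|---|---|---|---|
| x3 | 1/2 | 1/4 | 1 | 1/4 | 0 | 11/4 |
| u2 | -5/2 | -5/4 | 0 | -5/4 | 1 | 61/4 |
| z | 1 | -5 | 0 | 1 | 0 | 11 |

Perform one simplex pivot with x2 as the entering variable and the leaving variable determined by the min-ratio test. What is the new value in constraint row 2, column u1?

Ratio test on column x2 — row 1: (11/4)/(1/4) = 11; row 2: entry -5/4 ≤ 0. Minimum is 11 at row 1 (x3 leaves); pivot element 1/4.
Divide row 1 by 1/4; eliminate column x2 from the other rows.
Row 2 update in column u1: -5/4 − (-5/4)·1 = 0.

0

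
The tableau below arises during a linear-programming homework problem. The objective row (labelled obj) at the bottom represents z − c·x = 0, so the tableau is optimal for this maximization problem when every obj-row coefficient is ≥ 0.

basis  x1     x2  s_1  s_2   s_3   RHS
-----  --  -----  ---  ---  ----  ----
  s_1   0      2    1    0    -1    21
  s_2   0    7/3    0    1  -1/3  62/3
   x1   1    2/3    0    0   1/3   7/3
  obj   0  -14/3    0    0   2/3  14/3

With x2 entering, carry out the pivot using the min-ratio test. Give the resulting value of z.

Ratio test on column x2 — row 1: 21/2 = 21/2; row 2: (62/3)/(7/3) = 62/7; row 3: (7/3)/(2/3) = 7/2. Minimum is 7/2 at row 3 (x1 leaves); pivot element 2/3.
Pivot on row 3; the obj-row RHS becomes 14/3 − (-14/3)·(7/2) = 21.

21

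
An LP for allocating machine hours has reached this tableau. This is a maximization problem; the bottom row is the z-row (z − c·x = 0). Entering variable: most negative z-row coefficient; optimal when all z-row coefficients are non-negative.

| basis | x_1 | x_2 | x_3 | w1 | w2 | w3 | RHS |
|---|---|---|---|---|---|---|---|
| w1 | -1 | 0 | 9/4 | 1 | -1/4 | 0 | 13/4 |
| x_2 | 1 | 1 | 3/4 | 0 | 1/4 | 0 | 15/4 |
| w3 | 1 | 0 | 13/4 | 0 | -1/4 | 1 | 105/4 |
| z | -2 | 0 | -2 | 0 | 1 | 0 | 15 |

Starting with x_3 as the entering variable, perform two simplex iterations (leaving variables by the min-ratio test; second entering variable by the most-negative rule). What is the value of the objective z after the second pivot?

71/3

Ratio test on column x_3 — row 1: (13/4)/(9/4) = 13/9; row 2: (15/4)/(3/4) = 5; row 3: (105/4)/(13/4) = 105/13. Minimum is 13/9 at row 1 (w1 leaves); pivot element 9/4.
Pivot on row 1; the z-row RHS becomes 15 − (-2)·(13/9) = 161/9.
Next entering variable (most negative z-row entry -26/9): x_1.
Ratio test on column x_1 — row 1: entry -4/9 ≤ 0; row 2: (8/3)/(4/3) = 2; row 3: (194/9)/(22/9) = 97/11. Minimum is 2 at row 2 (x_2 leaves); pivot element 4/3.
After the second pivot the z-row RHS is 161/9 − (-26/9)·2 = 71/3.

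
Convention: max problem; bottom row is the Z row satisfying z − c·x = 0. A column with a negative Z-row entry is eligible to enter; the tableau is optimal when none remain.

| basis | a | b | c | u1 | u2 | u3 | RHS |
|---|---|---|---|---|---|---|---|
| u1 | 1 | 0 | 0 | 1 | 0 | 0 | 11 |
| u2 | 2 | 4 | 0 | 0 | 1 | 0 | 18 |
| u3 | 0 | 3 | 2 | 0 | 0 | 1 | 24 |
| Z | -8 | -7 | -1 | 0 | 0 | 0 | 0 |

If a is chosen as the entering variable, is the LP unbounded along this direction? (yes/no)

no

Column a has positive entries in row(s) 1, 2, so the ratio test bounds it — not unbounded.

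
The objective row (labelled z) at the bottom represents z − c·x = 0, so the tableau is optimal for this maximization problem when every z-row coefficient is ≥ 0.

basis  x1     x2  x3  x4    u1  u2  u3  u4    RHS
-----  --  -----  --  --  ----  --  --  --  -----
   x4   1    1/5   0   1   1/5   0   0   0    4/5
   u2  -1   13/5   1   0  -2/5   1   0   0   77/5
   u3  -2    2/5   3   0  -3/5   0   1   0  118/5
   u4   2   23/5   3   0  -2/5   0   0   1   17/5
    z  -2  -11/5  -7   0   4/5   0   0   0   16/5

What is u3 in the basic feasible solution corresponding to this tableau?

118/5

u3 is basic (row 3); its value is the RHS of that row, 118/5.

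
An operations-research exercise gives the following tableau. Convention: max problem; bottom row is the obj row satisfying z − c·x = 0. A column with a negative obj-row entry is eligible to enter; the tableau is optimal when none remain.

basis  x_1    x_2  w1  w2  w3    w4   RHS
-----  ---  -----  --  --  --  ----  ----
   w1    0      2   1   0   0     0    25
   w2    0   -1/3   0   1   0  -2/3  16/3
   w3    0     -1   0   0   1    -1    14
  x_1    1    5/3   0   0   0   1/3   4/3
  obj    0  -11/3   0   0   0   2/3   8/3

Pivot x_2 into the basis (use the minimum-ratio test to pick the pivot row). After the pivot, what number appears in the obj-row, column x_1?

Ratio test on column x_2 — row 1: 25/2 = 25/2; row 2: entry -1/3 ≤ 0; row 3: entry -1 ≤ 0; row 4: (4/3)/(5/3) = 4/5. Minimum is 4/5 at row 4 (x_1 leaves); pivot element 5/3.
Divide row 4 by 5/3; eliminate column x_2 from the other rows.
obj-row update in column x_1: 0 − (-11/3)·(3/5) = 11/5.

11/5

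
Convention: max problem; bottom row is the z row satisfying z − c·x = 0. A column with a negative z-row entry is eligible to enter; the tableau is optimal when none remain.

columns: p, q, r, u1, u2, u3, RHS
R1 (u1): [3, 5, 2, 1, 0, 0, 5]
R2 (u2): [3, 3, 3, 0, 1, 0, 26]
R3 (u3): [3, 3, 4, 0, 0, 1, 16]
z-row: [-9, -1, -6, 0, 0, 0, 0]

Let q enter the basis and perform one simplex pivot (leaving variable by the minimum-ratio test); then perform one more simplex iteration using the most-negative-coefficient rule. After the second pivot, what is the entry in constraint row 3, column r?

Ratio test on column q — row 1: 5/5 = 1; row 2: 26/3 = 26/3; row 3: 16/3 = 16/3. Minimum is 1 at row 1 (u1 leaves); pivot element 5.
Divide row 1 by 5; eliminate column q from the other rows.
Second iteration: most negative z-row entry is -42/5 in column p, so p enters.
Ratio test on column p — row 1: 1/(3/5) = 5/3; row 2: 23/(6/5) = 115/6; row 3: 13/(6/5) = 65/6. Minimum is 5/3 at row 1 (q leaves); pivot element 3/5.
Divide row 1 by 3/5; eliminate column p from the other rows.
After both pivots, the entry at constraint row 3, column r is 2.

2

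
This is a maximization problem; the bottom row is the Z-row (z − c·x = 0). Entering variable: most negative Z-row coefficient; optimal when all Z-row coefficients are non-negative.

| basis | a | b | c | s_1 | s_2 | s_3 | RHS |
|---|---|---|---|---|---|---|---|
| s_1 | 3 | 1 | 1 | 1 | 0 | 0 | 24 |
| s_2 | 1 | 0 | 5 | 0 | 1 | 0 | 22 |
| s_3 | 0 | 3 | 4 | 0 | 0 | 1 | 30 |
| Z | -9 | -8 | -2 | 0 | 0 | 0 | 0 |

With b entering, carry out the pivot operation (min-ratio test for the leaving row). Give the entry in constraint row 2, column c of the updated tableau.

Ratio test on column b — row 1: 24/1 = 24; row 2: entry 0 ≤ 0; row 3: 30/3 = 10. Minimum is 10 at row 3 (s_3 leaves); pivot element 3.
Divide row 3 by 3; eliminate column b from the other rows.
Row 2 update in column c: 5 − 0·(4/3) = 5.

5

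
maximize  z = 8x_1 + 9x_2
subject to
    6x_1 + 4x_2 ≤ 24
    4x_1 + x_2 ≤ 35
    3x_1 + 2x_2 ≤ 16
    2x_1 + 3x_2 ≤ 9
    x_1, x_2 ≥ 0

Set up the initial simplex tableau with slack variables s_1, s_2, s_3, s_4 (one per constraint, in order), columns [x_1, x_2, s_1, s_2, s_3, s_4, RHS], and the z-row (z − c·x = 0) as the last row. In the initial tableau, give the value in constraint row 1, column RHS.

The RHS of constraint 1 is b_1 = 24.

24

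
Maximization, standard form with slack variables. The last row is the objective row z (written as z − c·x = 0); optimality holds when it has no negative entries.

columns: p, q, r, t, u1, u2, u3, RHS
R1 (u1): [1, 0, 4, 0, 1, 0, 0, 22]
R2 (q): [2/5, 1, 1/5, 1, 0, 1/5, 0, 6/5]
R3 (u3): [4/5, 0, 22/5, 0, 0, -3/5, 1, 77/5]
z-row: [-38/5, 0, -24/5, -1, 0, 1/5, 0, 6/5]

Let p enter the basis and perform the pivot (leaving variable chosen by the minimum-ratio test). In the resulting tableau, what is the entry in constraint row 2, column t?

Ratio test on column p — row 1: 22/1 = 22; row 2: (6/5)/(2/5) = 3; row 3: (77/5)/(4/5) = 77/4. Minimum is 3 at row 2 (q leaves); pivot element 2/5.
Divide row 2 by 2/5; eliminate column p from the other rows.
In the new row 2, the t entry is the old entry divided by the pivot: 1/(2/5) = 5/2.

5/2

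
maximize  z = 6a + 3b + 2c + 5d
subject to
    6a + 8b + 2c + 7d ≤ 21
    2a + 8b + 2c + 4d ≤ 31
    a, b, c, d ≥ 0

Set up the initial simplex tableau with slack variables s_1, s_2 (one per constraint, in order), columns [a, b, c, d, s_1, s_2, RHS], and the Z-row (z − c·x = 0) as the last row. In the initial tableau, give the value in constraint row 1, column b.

Constraint 1 has coefficient 8 on b.

8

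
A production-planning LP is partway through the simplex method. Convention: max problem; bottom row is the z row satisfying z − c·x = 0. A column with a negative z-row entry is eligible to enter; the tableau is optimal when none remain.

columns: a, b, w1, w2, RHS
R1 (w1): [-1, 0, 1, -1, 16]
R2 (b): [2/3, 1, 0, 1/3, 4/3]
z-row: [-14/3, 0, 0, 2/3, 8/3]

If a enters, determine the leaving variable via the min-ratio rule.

b

Column a entries and ratios — w1: -1 ≤ 0, skip; b: (4/3)/(2/3) = 2.
Smallest ratio is 2 in the row of b, so b leaves.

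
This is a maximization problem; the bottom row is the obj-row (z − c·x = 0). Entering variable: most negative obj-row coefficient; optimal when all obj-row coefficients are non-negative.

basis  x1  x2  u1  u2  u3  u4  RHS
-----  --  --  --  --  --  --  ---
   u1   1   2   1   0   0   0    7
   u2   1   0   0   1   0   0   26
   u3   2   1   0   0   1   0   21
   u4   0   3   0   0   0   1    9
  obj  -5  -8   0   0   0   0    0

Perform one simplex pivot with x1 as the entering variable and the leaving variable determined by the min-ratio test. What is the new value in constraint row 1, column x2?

Ratio test on column x1 — row 1: 7/1 = 7; row 2: 26/1 = 26; row 3: 21/2 = 21/2; row 4: entry 0 ≤ 0. Minimum is 7 at row 1 (u1 leaves); pivot element 1.
Divide row 1 by 1; eliminate column x1 from the other rows.
In the new row 1, the x2 entry is the old entry divided by the pivot: 2/1 = 2.

2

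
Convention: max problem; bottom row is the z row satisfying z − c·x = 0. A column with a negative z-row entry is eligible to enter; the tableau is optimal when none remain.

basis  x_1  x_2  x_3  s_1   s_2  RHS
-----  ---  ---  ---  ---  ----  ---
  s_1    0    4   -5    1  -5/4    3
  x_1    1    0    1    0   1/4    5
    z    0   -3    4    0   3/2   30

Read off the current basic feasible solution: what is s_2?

s_2 is not in the basis, so in the current basic feasible solution s_2 = 0.

0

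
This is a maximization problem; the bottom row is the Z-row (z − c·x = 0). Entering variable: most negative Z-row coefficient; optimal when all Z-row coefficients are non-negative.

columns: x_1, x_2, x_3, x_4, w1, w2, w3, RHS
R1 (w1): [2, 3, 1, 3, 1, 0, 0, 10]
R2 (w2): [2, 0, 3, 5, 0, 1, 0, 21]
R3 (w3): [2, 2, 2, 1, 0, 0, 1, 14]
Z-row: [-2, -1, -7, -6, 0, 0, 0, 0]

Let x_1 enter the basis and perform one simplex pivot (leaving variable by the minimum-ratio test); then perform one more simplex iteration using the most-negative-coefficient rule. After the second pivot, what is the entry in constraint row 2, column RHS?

Ratio test on column x_1 — row 1: 10/2 = 5; row 2: 21/2 = 21/2; row 3: 14/2 = 7. Minimum is 5 at row 1 (w1 leaves); pivot element 2.
Divide row 1 by 2; eliminate column x_1 from the other rows.
Second iteration: most negative Z-row entry is -6 in column x_3, so x_3 enters.
Ratio test on column x_3 — row 1: 5/(1/2) = 10; row 2: 11/2 = 11/2; row 3: 4/1 = 4. Minimum is 4 at row 3 (w3 leaves); pivot element 1.
Divide row 3 by 1; eliminate column x_3 from the other rows.
After both pivots, the entry at constraint row 2, column RHS is 3.

3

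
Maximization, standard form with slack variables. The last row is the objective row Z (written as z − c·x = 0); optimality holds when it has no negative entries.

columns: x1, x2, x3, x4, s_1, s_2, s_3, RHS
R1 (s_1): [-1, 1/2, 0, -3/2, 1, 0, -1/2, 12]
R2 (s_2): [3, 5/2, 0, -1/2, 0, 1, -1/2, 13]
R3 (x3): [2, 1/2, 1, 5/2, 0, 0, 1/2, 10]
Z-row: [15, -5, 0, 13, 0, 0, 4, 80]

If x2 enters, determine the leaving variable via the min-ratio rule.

s_2

Column x2 entries and ratios — s_1: 12/(1/2) = 24; s_2: 13/(5/2) = 26/5; x3: 10/(1/2) = 20.
Smallest ratio is 26/5 in the row of s_2, so s_2 leaves.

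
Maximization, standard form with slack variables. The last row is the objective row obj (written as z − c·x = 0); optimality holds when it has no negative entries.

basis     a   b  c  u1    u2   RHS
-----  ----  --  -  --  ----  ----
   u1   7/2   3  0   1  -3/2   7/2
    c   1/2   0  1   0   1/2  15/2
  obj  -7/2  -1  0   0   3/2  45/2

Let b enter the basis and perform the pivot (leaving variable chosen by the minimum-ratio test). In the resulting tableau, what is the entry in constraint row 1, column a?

Ratio test on column b — row 1: (7/2)/3 = 7/6; row 2: entry 0 ≤ 0. Minimum is 7/6 at row 1 (u1 leaves); pivot element 3.
Divide row 1 by 3; eliminate column b from the other rows.
In the new row 1, the a entry is the old entry divided by the pivot: (7/2)/3 = 7/6.

7/6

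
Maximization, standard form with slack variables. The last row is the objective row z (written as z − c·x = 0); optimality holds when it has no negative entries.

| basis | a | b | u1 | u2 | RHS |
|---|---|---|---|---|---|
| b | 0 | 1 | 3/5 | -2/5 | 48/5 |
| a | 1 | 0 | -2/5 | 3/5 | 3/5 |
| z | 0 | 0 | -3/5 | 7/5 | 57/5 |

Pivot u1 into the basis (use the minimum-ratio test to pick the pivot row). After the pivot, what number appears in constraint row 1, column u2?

Ratio test on column u1 — row 1: (48/5)/(3/5) = 16; row 2: entry -2/5 ≤ 0. Minimum is 16 at row 1 (b leaves); pivot element 3/5.
Divide row 1 by 3/5; eliminate column u1 from the other rows.
In the new row 1, the u2 entry is the old entry divided by the pivot: (-2/5)/(3/5) = -2/3.

-2/3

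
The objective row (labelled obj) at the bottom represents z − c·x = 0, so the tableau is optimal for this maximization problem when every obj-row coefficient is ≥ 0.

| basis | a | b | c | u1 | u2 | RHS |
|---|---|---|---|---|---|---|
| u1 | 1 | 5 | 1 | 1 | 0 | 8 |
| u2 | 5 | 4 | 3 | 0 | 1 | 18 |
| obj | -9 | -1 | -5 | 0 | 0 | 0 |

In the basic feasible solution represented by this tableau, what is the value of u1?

u1 is basic (row 1); its value is the RHS of that row, 8.

8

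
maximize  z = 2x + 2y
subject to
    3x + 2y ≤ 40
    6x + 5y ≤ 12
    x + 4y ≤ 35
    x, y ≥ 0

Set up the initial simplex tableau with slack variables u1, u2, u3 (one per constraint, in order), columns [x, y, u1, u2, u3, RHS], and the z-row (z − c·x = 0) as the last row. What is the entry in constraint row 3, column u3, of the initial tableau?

Slack u3 belongs to constraint 3; its column is the unit vector e_3, so the entry in row 3 is 1.

1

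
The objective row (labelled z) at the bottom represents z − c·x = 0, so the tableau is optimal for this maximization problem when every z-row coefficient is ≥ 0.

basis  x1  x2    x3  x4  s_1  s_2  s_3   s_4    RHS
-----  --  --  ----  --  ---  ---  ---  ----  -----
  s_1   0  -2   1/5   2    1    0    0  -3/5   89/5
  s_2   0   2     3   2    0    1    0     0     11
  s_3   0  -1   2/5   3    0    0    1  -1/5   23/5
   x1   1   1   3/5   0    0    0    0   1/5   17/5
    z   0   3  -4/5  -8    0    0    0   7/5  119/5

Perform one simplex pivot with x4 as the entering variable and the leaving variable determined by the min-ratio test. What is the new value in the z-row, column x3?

Ratio test on column x4 — row 1: (89/5)/2 = 89/10; row 2: 11/2 = 11/2; row 3: (23/5)/3 = 23/15; row 4: entry 0 ≤ 0. Minimum is 23/15 at row 3 (s_3 leaves); pivot element 3.
Divide row 3 by 3; eliminate column x4 from the other rows.
z-row update in column x3: -4/5 − (-8)·(2/15) = 4/15.

4/15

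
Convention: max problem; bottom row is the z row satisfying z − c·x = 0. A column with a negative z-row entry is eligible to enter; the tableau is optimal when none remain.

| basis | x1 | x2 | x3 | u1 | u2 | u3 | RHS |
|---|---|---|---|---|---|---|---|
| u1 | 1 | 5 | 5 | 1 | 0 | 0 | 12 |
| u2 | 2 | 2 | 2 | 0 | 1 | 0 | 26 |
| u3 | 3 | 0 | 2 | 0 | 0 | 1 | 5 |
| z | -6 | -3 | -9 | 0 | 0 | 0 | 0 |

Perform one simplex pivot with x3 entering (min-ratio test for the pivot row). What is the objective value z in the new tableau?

Ratio test on column x3 — row 1: 12/5 = 12/5; row 2: 26/2 = 13; row 3: 5/2 = 5/2. Minimum is 12/5 at row 1 (u1 leaves); pivot element 5.
Pivot on row 1; the z-row RHS becomes 0 − (-9)·(12/5) = 108/5.

108/5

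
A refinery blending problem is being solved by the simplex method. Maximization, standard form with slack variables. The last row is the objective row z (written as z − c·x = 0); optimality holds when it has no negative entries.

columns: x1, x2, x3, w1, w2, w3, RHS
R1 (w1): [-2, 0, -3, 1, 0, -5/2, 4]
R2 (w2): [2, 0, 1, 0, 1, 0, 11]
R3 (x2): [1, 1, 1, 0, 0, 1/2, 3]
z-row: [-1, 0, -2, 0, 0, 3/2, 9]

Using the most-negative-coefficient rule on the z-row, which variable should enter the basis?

Negative z-row entries: x1: -1, x3: -2.
The most negative is -2 in column x3, so x3 enters.

x3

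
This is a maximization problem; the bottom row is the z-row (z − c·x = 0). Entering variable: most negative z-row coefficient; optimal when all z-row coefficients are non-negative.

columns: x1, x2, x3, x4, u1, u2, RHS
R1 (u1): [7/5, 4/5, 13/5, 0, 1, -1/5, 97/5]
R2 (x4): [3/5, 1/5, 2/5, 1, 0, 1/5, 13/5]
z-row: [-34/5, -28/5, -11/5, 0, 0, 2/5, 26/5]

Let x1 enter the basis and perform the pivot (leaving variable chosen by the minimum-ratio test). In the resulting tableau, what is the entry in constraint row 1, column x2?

1/3

Ratio test on column x1 — row 1: (97/5)/(7/5) = 97/7; row 2: (13/5)/(3/5) = 13/3. Minimum is 13/3 at row 2 (x4 leaves); pivot element 3/5.
Divide row 2 by 3/5; eliminate column x1 from the other rows.
Row 1 update in column x2: 4/5 − (7/5)·(1/3) = 1/3.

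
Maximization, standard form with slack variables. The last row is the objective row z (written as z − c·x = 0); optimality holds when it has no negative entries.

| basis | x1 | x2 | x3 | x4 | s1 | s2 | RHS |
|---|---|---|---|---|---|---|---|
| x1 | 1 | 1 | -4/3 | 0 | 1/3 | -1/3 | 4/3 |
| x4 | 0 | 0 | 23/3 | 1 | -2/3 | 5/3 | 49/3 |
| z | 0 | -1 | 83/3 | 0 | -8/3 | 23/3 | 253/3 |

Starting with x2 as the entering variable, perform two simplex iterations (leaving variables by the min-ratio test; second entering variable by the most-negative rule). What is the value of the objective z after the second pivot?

Ratio test on column x2 — row 1: (4/3)/1 = 4/3; row 2: entry 0 ≤ 0. Minimum is 4/3 at row 1 (x1 leaves); pivot element 1.
Pivot on row 1; the z-row RHS becomes 253/3 − (-1)·(4/3) = 257/3.
Next entering variable (most negative z-row entry -7/3): s1.
Ratio test on column s1 — row 1: (4/3)/(1/3) = 4; row 2: entry -2/3 ≤ 0. Minimum is 4 at row 1 (x2 leaves); pivot element 1/3.
After the second pivot the z-row RHS is 257/3 − (-7/3)·4 = 95.

95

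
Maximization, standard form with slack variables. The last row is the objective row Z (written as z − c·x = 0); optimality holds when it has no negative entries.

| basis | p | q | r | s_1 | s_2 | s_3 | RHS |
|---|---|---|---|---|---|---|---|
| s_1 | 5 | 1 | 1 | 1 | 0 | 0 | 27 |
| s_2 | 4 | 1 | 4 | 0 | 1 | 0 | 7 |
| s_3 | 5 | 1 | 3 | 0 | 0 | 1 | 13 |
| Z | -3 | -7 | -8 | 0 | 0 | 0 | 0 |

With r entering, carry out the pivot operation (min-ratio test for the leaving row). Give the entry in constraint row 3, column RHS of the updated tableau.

31/4

Ratio test on column r — row 1: 27/1 = 27; row 2: 7/4 = 7/4; row 3: 13/3 = 13/3. Minimum is 7/4 at row 2 (s_2 leaves); pivot element 4.
Divide row 2 by 4; eliminate column r from the other rows.
Row 3 update in column RHS: 13 − 3·(7/4) = 31/4.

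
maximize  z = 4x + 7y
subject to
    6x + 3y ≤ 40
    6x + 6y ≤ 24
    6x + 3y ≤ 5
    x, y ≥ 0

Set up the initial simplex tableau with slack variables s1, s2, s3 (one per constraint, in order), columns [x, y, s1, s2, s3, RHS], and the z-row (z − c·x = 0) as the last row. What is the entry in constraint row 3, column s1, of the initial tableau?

Slack s1 belongs to constraint 1; its column is the unit vector e_1, so the entry in row 3 is 0.

0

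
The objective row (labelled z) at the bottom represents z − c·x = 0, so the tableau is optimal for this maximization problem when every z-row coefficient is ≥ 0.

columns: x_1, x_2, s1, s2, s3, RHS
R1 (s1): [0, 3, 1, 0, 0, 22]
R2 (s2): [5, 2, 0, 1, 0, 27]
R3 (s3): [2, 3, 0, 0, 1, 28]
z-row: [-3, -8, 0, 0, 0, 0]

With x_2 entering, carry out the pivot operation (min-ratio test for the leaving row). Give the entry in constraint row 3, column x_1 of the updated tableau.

Ratio test on column x_2 — row 1: 22/3 = 22/3; row 2: 27/2 = 27/2; row 3: 28/3 = 28/3. Minimum is 22/3 at row 1 (s1 leaves); pivot element 3.
Divide row 1 by 3; eliminate column x_2 from the other rows.
Row 3 update in column x_1: 2 − 3·0 = 2.

2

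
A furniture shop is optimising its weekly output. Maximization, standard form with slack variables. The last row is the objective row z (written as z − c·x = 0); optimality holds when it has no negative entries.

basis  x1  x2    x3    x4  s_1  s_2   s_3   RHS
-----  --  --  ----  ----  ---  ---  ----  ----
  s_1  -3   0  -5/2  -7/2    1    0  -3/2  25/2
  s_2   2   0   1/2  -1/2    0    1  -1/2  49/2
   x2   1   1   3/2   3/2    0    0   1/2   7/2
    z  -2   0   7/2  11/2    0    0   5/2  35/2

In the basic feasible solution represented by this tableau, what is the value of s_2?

s_2 is basic (row 2); its value is the RHS of that row, 49/2.

49/2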